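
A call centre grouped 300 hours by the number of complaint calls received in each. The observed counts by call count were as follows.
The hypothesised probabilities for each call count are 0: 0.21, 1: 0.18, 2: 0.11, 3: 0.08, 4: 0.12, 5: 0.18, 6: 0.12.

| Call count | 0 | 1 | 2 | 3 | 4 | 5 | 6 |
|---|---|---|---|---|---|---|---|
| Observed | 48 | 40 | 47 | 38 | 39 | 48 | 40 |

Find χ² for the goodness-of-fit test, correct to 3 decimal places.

Expected counts E_i = n·p_i: 300×0.21 = 63, 300×0.18 = 54, 300×0.11 = 33, 300×0.08 = 24, 300×0.12 = 36, 300×0.18 = 54, 300×0.12 = 36.
cat         O        E   (O−E)²/E
0          48       63     3.5714
1          40       54     3.6296
2          47       33     5.9394
3          38       24     8.1667
4          39       36     0.2500
5          48       54     0.6667
6          40       36     0.4444
Sum = 22.668

22.668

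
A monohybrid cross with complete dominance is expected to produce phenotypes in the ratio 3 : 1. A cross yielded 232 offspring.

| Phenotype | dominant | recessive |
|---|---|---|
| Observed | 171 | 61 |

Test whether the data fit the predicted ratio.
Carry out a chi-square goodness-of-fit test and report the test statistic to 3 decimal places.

0.207

Ratio total = 4. Expected counts: 232×3/4 = 174, 232×1/4 = 58.
χ² = (171−174)²/174 + (61−58)²/58
   = 0.0517 + 0.1552
Sum = 0.207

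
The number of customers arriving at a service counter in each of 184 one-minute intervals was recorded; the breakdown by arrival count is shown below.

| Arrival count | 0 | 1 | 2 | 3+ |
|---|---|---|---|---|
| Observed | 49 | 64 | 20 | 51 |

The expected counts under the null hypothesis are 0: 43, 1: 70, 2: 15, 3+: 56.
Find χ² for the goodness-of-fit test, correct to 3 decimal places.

3.465

0: (49 − 43)²/43 = 36/43 = 0.8372
1: (64 − 70)²/70 = 36/70 = 0.5143
2: (20 − 15)²/15 = 25/15 = 1.6667
3+: (51 − 56)²/56 = 25/56 = 0.4464
Sum = 3.465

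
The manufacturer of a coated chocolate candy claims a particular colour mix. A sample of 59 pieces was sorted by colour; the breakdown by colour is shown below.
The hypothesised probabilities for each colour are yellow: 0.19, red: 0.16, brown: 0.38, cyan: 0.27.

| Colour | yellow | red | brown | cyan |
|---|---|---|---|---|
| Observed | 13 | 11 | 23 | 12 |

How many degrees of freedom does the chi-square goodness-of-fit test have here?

There are k = 4 categories and no parameters were estimated from the data, so df = 4 − 1 = 3.

3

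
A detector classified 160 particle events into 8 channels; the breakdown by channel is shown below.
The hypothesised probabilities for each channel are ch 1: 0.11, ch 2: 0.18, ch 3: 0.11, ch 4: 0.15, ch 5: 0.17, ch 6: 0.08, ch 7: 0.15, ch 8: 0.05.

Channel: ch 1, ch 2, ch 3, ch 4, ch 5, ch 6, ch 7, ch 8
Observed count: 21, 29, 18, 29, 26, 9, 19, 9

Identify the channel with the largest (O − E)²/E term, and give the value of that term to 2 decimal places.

Expected counts E_i = n·p_i: 160×0.11 = 17.6, 160×0.18 = 28.8, 160×0.11 = 17.6, 160×0.15 = 24, 160×0.17 = 27.2, 160×0.08 = 12.8, 160×0.15 = 24, 160×0.05 = 8.
ch 1: (21 − 17.6)²/17.6 = 11.56/17.6 = 0.657
ch 2: (29 − 28.8)²/28.8 = 0.04/28.8 = 0.001
ch 3: (18 − 17.6)²/17.6 = 0.16/17.6 = 0.009
ch 4: (29 − 24)²/24 = 25/24 = 1.042
ch 5: (26 − 27.2)²/27.2 = 1.44/27.2 = 0.053
ch 6: (9 − 12.8)²/12.8 = 14.44/12.8 = 1.128
ch 7: (19 − 24)²/24 = 25/24 = 1.042
ch 8: (9 − 8)²/8 = 1/8 = 0.125
The largest term is for ch 6: 1.13.

ch 6, 1.13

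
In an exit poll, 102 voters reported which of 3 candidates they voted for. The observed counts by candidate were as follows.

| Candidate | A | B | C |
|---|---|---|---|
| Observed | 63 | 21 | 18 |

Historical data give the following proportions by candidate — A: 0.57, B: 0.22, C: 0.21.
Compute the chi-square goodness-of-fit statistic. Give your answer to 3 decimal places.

1.045

Expected counts E_i = n·p_i: 102×0.57 = 58.14, 102×0.22 = 22.44, 102×0.21 = 21.42.
cat         O        E   (O−E)²/E
A          63    58.14     0.4063
B          21    22.44     0.0924
C          18    21.42     0.5461
Sum = 1.045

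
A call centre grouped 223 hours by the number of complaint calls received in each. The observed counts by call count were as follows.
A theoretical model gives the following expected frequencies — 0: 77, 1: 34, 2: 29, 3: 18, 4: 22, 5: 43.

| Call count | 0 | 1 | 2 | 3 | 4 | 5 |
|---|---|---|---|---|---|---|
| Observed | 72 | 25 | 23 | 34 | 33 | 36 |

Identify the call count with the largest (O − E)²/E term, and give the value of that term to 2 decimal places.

3, 14.22

cat         O        E   (O−E)²/E
0          72       77      0.325
1          25       34      2.382
2          23       29      1.241
3          34       18     14.222
4          33       22      5.500
5          36       43      1.140
The largest term is for 3: 14.22.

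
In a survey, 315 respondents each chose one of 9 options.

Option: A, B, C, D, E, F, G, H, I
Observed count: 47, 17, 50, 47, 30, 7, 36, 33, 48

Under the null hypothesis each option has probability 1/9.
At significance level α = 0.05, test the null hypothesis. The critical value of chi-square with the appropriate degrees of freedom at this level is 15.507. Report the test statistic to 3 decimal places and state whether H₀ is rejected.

Expected count for each of the 9 categories: 315/9 = 35.
cat         O        E   (O−E)²/E
A          47       35     4.1143
B          17       35     9.2571
C          50       35     6.4286
D          47       35     4.1143
E          30       35     0.7143
F           7       35    22.4000
G          36       35     0.0286
H          33       35     0.1143
I          48       35     4.8286
Sum = 52.000
df = 8. Since 52.000 > 15.507, we reject H₀.

52.000; reject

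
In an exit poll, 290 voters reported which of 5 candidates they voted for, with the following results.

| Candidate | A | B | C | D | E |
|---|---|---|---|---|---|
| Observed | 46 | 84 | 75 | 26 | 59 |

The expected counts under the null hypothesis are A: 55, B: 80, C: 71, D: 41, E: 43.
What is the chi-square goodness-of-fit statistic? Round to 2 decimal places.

A: (46 − 55)²/55 = 81/55 = 1.473
B: (84 − 80)²/80 = 16/80 = 0.200
C: (75 − 71)²/71 = 16/71 = 0.225
D: (26 − 41)²/41 = 225/41 = 5.488
E: (59 − 43)²/43 = 256/43 = 5.953
Sum = 13.34

13.34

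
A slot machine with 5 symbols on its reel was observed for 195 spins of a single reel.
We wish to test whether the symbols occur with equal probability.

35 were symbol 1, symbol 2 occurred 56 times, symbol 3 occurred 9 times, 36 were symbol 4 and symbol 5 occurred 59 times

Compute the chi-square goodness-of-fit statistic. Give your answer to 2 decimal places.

41.38

Expected count for each of the 5 categories: 195/5 = 39.
χ² = (35−39)²/39 + (56−39)²/39 + (9−39)²/39 + (36−39)²/39 + (59−39)²/39
   = 0.410 + 7.410 + 23.077 + 0.231 + 10.256
Sum = 41.38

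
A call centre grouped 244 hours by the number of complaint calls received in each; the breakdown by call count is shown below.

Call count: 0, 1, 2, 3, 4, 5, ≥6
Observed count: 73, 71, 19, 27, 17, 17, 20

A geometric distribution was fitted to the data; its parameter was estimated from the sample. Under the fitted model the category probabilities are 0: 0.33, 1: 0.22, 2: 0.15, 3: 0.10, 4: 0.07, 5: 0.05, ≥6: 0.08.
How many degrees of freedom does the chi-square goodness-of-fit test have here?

5

There are k = 7 categories and 1 parameter estimated from the data, so df = 7 − 1 − 1 = 5.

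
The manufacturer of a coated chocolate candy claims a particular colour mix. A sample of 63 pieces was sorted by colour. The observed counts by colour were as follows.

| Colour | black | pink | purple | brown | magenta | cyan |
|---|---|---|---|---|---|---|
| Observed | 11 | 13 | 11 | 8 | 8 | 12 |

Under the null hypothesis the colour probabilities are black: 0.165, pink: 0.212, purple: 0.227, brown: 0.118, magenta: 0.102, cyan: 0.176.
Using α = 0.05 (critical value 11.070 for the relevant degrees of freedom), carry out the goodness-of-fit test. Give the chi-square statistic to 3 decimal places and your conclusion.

1.310; do not reject

Expected counts E_i = n·p_i: 63×0.165 = 10.395, 63×0.212 = 13.356, 63×0.227 = 14.301, 63×0.118 = 7.434, 63×0.102 = 6.426, 63×0.176 = 11.088.
black: (11 − 10.395)²/10.395 = 0.366025/10.395 = 0.0352
pink: (13 − 13.356)²/13.356 = 0.126736/13.356 = 0.0095
purple: (11 − 14.301)²/14.301 = 10.896601/14.301 = 0.7619
brown: (8 − 7.434)²/7.434 = 0.320356/7.434 = 0.0431
magenta: (8 − 6.426)²/6.426 = 2.477476/6.426 = 0.3855
cyan: (12 − 11.088)²/11.088 = 0.831744/11.088 = 0.0750
Sum = 1.310
df = 5. Since 1.310 < 11.070, we do not reject H₀.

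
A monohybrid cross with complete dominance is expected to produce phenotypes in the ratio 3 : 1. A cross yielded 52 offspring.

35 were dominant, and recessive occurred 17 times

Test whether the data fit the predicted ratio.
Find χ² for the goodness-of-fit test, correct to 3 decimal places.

1.641

Ratio total = 4. Expected counts: 52×3/4 = 39, 52×1/4 = 13.
dominant: (35 − 39)²/39 = 16/39 = 0.4103
recessive: (17 − 13)²/13 = 16/13 = 1.2308
Sum = 1.641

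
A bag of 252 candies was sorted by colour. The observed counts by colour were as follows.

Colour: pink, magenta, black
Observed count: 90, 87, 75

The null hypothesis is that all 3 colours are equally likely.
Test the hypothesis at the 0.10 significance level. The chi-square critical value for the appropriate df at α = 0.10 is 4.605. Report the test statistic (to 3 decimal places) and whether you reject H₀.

1.500; do not reject

Under H₀ each category has probability 1/3, so each expected count is 252/3 = 84.
χ² = (90−84)²/84 + (87−84)²/84 + (75−84)²/84
   = 0.4286 + 0.1071 + 0.9643
Sum = 1.500
df = 2. Since 1.500 < 4.605, we do not reject H₀.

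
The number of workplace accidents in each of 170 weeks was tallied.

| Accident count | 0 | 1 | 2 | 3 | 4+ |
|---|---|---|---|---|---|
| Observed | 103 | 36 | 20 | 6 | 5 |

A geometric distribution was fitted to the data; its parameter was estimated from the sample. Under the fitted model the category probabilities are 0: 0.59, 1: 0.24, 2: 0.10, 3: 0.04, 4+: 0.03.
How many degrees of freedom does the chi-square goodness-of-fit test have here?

3

There are k = 5 categories and 1 parameter estimated from the data, so df = 5 − 1 − 1 = 3.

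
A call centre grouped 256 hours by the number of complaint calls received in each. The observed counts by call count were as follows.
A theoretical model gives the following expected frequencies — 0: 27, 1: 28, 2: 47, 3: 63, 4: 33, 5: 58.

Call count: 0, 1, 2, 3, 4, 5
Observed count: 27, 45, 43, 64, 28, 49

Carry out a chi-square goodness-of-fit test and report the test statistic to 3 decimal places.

0: (27 − 27)²/27 = 0/27 = 0.0000
1: (45 − 28)²/28 = 289/28 = 10.3214
2: (43 − 47)²/47 = 16/47 = 0.3404
3: (64 − 63)²/63 = 1/63 = 0.0159
4: (28 − 33)²/33 = 25/33 = 0.7576
5: (49 − 58)²/58 = 81/58 = 1.3966
Sum = 12.832

12.832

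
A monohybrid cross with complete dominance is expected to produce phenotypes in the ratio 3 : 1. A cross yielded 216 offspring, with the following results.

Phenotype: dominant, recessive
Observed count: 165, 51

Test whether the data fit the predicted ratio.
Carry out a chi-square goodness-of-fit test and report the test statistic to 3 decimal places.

Ratio total = 4. Expected counts: 216×3/4 = 162, 216×1/4 = 54.
χ² = (165−162)²/162 + (51−54)²/54
   = 0.0556 + 0.1667
Sum = 0.222

0.222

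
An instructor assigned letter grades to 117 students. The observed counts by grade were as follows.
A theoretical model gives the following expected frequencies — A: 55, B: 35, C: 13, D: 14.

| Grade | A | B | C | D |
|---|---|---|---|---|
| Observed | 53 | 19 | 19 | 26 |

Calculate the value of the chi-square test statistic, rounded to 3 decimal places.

cat         O        E   (O−E)²/E
A          53       55     0.0727
B          19       35     7.3143
C          19       13     2.7692
D          26       14    10.2857
Sum = 20.442

20.442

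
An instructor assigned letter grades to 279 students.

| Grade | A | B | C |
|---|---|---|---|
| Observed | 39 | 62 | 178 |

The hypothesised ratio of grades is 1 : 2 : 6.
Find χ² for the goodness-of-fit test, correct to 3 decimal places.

2.409

Ratio total = 9. Expected counts: 279×1/9 = 31, 279×2/9 = 62, 279×6/9 = 186.
A: (39 − 31)²/31 = 64/31 = 2.0645
B: (62 − 62)²/62 = 0/62 = 0.0000
C: (178 − 186)²/186 = 64/186 = 0.3441
Sum = 2.409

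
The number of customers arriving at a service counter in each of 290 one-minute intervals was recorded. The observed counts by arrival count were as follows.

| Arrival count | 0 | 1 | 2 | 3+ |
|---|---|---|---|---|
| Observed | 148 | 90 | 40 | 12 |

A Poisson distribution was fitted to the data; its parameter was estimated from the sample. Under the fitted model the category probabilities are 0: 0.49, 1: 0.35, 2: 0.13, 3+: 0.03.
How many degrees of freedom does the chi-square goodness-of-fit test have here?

2

There are k = 4 categories and 1 parameter estimated from the data, so df = 4 − 1 − 1 = 2.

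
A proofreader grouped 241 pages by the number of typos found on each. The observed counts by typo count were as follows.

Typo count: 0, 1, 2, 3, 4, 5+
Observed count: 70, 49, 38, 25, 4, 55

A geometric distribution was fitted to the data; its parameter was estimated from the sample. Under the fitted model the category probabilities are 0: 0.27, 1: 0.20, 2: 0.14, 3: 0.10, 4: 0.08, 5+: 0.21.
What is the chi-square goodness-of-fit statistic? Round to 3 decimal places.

Expected counts E_i = n·p_i: 241×0.27 = 65.07, 241×0.20 = 48.2, 241×0.14 = 33.74, 241×0.10 = 24.1, 241×0.08 = 19.28, 241×0.21 = 50.61.
cat         O        E   (O−E)²/E
0          70    65.07     0.3735
1          49     48.2     0.0133
2          38    33.74     0.5379
3          25     24.1     0.0336
4           4    19.28    12.1099
5+         55    50.61     0.3808
Sum = 13.449

13.449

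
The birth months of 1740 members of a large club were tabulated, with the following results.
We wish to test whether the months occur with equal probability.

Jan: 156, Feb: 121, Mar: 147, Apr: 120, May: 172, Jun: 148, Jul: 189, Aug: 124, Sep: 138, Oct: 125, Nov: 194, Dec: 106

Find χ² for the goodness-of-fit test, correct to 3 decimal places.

60.772

Under H₀ each category has probability 1/12, so each expected count is 1740/12 = 145.
cat         O        E   (O−E)²/E
Jan       156      145     0.8345
Feb       121      145     3.9724
Mar       147      145     0.0276
Apr       120      145     4.3103
May       172      145     5.0276
Jun       148      145     0.0621
Jul       189      145    13.3517
Aug       124      145     3.0414
Sep       138      145     0.3379
Oct       125      145     2.7586
Nov       194      145    16.5586
Dec       106      145    10.4897
Sum = 60.772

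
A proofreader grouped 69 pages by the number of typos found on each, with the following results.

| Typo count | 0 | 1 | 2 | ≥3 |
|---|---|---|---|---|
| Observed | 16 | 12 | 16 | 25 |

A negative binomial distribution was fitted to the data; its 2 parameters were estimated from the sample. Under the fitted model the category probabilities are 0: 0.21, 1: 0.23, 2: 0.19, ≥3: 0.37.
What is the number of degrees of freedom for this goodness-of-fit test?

There are k = 4 categories and 2 parameters estimated from the data, so df = 4 − 1 − 2 = 1.

1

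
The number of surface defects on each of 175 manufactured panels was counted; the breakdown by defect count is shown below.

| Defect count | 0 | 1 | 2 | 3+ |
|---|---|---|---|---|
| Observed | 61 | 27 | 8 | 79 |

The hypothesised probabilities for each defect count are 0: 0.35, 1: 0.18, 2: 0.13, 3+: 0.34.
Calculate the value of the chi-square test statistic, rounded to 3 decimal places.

16.598

Expected counts E_i = n·p_i: 175×0.35 = 61.25, 175×0.18 = 31.5, 175×0.13 = 22.75, 175×0.34 = 59.5.
χ² = (61−61.25)²/61.25 + (27−31.5)²/31.5 + (8−22.75)²/22.75 + (79−59.5)²/59.5
   = 0.0010 + 0.6429 + 9.5632 + 6.3908
Sum = 16.598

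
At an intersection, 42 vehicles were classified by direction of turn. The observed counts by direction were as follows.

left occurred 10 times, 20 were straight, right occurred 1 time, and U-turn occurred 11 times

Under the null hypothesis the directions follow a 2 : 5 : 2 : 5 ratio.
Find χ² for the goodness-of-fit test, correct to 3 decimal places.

Ratio total = 14. Expected counts: 42×2/14 = 6, 42×5/14 = 15, 42×2/14 = 6, 42×5/14 = 15.
cat           O        E   (O−E)²/E
left         10        6     2.6667
straight     20       15     1.6667
right         1        6     4.1667
U-turn       11       15     1.0667
Sum = 9.567

9.567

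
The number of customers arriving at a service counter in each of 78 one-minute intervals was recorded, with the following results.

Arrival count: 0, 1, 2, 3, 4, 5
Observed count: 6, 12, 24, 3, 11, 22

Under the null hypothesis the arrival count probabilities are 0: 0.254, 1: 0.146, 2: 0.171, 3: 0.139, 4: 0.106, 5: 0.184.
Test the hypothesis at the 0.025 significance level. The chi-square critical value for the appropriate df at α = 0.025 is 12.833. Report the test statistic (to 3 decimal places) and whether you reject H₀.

28.835; reject

Expected counts E_i = n·p_i: 78×0.254 = 19.812, 78×0.146 = 11.388, 78×0.171 = 13.338, 78×0.139 = 10.842, 78×0.106 = 8.268, 78×0.184 = 14.352.
χ² = (6−19.812)²/19.812 + (12−11.388)²/11.388 + (24−13.338)²/13.338 + (3−10.842)²/10.842 + (11−8.268)²/8.268 + (22−14.352)²/14.352
   = 9.6291 + 0.0329 + 8.5229 + 5.6721 + 0.9027 + 4.0755
Sum = 28.835
df = 5. Since 28.835 > 12.833, we reject H₀.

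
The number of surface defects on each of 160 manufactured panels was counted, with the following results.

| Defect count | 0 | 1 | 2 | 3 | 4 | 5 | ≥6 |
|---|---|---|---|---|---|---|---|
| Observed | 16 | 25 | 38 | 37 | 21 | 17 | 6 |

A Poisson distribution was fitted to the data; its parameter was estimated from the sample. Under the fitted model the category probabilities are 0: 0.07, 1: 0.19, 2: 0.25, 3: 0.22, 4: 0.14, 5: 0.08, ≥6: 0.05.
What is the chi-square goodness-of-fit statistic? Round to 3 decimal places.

5.174

Expected counts E_i = n·p_i: 160×0.07 = 11.2, 160×0.19 = 30.4, 160×0.25 = 40, 160×0.22 = 35.2, 160×0.14 = 22.4, 160×0.08 = 12.8, 160×0.05 = 8.
χ² = (16−11.2)²/11.2 + (25−30.4)²/30.4 + (38−40)²/40 + (37−35.2)²/35.2 + (21−22.4)²/22.4 + (17−12.8)²/12.8 + (6−8)²/8
   = 2.0571 + 0.9592 + 0.1000 + 0.0920 + 0.0875 + 1.3781 + 0.5000
Sum = 5.174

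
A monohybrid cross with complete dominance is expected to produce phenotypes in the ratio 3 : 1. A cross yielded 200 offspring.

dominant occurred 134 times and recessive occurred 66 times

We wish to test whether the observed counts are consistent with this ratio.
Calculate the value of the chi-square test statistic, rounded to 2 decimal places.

Ratio total = 4. Expected counts: 200×3/4 = 150, 200×1/4 = 50.
cat            O        E   (O−E)²/E
dominant     134      150      1.707
recessive     66       50      5.120
Sum = 6.83

6.83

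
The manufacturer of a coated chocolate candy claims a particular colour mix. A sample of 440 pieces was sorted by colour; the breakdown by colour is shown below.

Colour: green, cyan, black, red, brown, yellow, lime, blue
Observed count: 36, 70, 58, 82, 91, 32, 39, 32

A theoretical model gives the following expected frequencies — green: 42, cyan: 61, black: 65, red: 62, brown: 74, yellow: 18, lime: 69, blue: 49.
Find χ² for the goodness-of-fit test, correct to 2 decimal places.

43.13

cat         O        E   (O−E)²/E
green      36       42      0.857
cyan       70       61      1.328
black      58       65      0.754
red        82       62      6.452
brown      91       74      3.905
yellow     32       18     10.889
lime       39       69     13.043
blue       32       49      5.898
Sum = 43.13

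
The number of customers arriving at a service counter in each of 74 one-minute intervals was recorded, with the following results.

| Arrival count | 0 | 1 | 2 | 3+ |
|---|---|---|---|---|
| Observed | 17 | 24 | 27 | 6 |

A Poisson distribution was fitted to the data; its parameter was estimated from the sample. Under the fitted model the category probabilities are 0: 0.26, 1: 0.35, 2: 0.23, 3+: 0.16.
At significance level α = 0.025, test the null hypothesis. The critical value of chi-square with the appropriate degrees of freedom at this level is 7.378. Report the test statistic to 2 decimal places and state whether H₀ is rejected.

9.13; reject

Expected counts E_i = n·p_i: 74×0.26 = 19.24, 74×0.35 = 25.9, 74×0.23 = 17.02, 74×0.16 = 11.84.
χ² = (17−19.24)²/19.24 + (24−25.9)²/25.9 + (27−17.02)²/17.02 + (6−11.84)²/11.84
   = 0.261 + 0.139 + 5.852 + 2.881
Sum = 9.13
df = 2. Since 9.13 > 7.378, we reject H₀.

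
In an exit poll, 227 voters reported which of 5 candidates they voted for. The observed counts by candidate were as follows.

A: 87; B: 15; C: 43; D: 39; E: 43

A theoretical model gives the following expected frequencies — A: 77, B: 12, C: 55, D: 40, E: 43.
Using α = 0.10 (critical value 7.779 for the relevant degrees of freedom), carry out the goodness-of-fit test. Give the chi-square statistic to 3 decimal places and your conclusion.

4.692; do not reject

A: (87 − 77)²/77 = 100/77 = 1.2987
B: (15 − 12)²/12 = 9/12 = 0.7500
C: (43 − 55)²/55 = 144/55 = 2.6182
D: (39 − 40)²/40 = 1/40 = 0.0250
E: (43 − 43)²/43 = 0/43 = 0.0000
Sum = 4.692
df = 4. Since 4.692 < 7.779, we do not reject H₀.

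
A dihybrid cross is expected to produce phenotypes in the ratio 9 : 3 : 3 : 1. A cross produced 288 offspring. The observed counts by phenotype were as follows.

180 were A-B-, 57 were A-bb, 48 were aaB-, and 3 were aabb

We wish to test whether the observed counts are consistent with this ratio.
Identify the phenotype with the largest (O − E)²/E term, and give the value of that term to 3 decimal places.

aabb, 12.500

Ratio total = 16. Expected counts: 288×9/16 = 162, 288×3/16 = 54, 288×3/16 = 54, 288×1/16 = 18.
cat         O        E   (O−E)²/E
A-B-      180      162     2.0000
A-bb       57       54     0.1667
aaB-       48       54     0.6667
aabb        3       18    12.5000
The largest term is for aabb: 12.500.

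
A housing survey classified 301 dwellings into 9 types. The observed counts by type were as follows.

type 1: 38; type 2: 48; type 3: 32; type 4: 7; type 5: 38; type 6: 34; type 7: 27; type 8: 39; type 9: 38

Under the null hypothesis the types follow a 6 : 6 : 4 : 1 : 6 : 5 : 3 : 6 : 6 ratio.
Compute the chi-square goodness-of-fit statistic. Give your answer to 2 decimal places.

Ratio total = 43. Expected counts: 301×6/43 = 42, 301×6/43 = 42, 301×4/43 = 28, 301×1/43 = 7, 301×6/43 = 42, 301×5/43 = 35, 301×3/43 = 21, 301×6/43 = 42, 301×6/43 = 42.
type 1: (38 − 42)²/42 = 16/42 = 0.381
type 2: (48 − 42)²/42 = 36/42 = 0.857
type 3: (32 − 28)²/28 = 16/28 = 0.571
type 4: (7 − 7)²/7 = 0/7 = 0.000
type 5: (38 − 42)²/42 = 16/42 = 0.381
type 6: (34 − 35)²/35 = 1/35 = 0.029
type 7: (27 − 21)²/21 = 36/21 = 1.714
type 8: (39 − 42)²/42 = 9/42 = 0.214
type 9: (38 − 42)²/42 = 16/42 = 0.381
Sum = 4.53

4.53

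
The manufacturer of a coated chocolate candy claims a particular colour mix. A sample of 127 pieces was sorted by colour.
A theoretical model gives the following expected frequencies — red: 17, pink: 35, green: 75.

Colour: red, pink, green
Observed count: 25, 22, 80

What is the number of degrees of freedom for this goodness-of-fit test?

There are k = 3 categories and no parameters were estimated from the data, so df = 3 − 1 = 2.

2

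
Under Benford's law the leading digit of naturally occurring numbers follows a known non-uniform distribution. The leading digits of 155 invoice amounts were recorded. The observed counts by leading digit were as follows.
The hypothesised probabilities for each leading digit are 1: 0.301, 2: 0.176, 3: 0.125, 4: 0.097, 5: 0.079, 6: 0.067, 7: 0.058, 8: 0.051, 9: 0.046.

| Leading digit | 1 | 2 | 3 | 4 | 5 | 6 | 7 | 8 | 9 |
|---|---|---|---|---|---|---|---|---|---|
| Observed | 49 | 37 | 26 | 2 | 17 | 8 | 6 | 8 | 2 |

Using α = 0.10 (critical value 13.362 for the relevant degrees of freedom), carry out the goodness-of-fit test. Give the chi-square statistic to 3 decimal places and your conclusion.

24.228; reject

Expected counts E_i = n·p_i: 155×0.301 = 46.655, 155×0.176 = 27.28, 155×0.125 = 19.375, 155×0.097 = 15.035, 155×0.079 = 12.245, 155×0.067 = 10.385, 155×0.058 = 8.99, 155×0.051 = 7.905, 155×0.046 = 7.13.
cat         O        E   (O−E)²/E
1          49   46.655     0.1179
2          37    27.28     3.4633
3          26   19.375     2.2653
4           2   15.035    11.3010
5          17   12.245     1.8465
6           8   10.385     0.5477
7           6     8.99     0.9944
8           8    7.905     0.0011
9           2     7.13     3.6910
Sum = 24.228
df = 8. Since 24.228 > 13.362, we reject H₀.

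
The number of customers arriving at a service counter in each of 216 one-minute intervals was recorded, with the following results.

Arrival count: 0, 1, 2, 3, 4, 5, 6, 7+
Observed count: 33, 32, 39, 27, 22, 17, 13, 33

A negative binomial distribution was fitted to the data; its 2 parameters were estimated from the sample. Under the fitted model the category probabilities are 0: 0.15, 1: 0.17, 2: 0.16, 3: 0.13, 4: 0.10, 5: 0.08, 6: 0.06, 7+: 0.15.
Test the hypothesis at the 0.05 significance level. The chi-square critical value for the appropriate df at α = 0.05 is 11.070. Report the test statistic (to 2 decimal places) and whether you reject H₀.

Expected counts E_i = n·p_i: 216×0.15 = 32.4, 216×0.17 = 36.72, 216×0.16 = 34.56, 216×0.13 = 28.08, 216×0.10 = 21.6, 216×0.08 = 17.28, 216×0.06 = 12.96, 216×0.15 = 32.4.
cat         O        E   (O−E)²/E
0          33     32.4      0.011
1          32    36.72      0.607
2          39    34.56      0.570
3          27    28.08      0.042
4          22     21.6      0.007
5          17    17.28      0.005
6          13    12.96      0.000
7+         33     32.4      0.011
Sum = 1.25
df = 5. Since 1.25 < 11.070, we do not reject H₀.

1.25; do not reject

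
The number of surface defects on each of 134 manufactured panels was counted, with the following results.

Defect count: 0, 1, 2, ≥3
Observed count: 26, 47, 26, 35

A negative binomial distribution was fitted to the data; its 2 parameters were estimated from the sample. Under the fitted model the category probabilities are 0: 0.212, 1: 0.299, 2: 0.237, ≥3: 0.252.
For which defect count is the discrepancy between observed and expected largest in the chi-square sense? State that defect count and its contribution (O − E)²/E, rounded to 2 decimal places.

Expected counts E_i = n·p_i: 134×0.212 = 28.408, 134×0.299 = 40.066, 134×0.237 = 31.758, 134×0.252 = 33.768.
0: (26 − 28.408)²/28.408 = 5.798464/28.408 = 0.204
1: (47 − 40.066)²/40.066 = 48.080356/40.066 = 1.200
2: (26 − 31.758)²/31.758 = 33.154564/31.758 = 1.044
≥3: (35 − 33.768)²/33.768 = 1.517824/33.768 = 0.045
The largest term is for 1: 1.20.

1, 1.20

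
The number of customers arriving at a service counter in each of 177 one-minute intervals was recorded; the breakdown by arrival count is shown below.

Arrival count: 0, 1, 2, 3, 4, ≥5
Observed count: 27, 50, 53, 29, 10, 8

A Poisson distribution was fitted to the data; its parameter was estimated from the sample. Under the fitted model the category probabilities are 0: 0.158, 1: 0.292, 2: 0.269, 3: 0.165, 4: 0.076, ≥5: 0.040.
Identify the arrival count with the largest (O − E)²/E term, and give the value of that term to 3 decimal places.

4, 0.886

Expected counts E_i = n·p_i: 177×0.158 = 27.966, 177×0.292 = 51.684, 177×0.269 = 47.613, 177×0.165 = 29.205, 177×0.076 = 13.452, 177×0.040 = 7.08.
χ² = (27−27.966)²/27.966 + (50−51.684)²/51.684 + (53−47.613)²/47.613 + (29−29.205)²/29.205 + (10−13.452)²/13.452 + (8−7.08)²/7.08
   = 0.0334 + 0.0549 + 0.6095 + 0.0014 + 0.8858 + 0.1195
The largest term is for 4: 0.886.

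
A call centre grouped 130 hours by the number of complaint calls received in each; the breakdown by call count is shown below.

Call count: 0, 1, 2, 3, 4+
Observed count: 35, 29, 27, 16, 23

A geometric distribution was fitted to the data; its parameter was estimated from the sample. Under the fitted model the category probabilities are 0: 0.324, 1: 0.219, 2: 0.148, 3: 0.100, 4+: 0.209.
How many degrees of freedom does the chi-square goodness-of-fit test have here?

3

There are k = 5 categories and 1 parameter estimated from the data, so df = 5 − 1 − 1 = 3.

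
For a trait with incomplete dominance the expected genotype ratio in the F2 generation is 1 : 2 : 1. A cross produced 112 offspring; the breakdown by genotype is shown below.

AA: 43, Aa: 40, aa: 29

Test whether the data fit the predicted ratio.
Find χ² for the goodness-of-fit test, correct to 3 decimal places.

Ratio total = 4. Expected counts: 112×1/4 = 28, 112×2/4 = 56, 112×1/4 = 28.
χ² = (43−28)²/28 + (40−56)²/56 + (29−28)²/28
   = 8.0357 + 4.5714 + 0.0357
Sum = 12.643

12.643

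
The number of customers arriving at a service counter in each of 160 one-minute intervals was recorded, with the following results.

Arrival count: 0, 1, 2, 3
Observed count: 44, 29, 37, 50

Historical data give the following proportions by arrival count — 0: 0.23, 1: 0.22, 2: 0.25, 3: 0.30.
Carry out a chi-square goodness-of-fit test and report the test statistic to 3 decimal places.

2.809

Expected counts E_i = n·p_i: 160×0.23 = 36.8, 160×0.22 = 35.2, 160×0.25 = 40, 160×0.30 = 48.
χ² = (44−36.8)²/36.8 + (29−35.2)²/35.2 + (37−40)²/40 + (50−48)²/48
   = 1.4087 + 1.0920 + 0.2250 + 0.0833
Sum = 2.809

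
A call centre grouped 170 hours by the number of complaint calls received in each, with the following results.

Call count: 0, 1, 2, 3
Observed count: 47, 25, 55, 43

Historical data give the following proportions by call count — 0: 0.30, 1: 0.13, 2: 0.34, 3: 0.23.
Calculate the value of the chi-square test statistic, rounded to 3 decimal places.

1.219

Expected counts E_i = n·p_i: 170×0.30 = 51, 170×0.13 = 22.1, 170×0.34 = 57.8, 170×0.23 = 39.1.
cat         O        E   (O−E)²/E
0          47       51     0.3137
1          25     22.1     0.3805
2          55     57.8     0.1356
3          43     39.1     0.3890
Sum = 1.219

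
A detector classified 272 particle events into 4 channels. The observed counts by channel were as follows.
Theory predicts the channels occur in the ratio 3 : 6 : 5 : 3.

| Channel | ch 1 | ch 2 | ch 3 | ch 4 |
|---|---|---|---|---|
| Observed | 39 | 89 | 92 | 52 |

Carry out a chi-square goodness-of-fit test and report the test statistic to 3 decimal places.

Ratio total = 17. Expected counts: 272×3/17 = 48, 272×6/17 = 96, 272×5/17 = 80, 272×3/17 = 48.
cat         O        E   (O−E)²/E
ch 1       39       48     1.6875
ch 2       89       96     0.5104
ch 3       92       80     1.8000
ch 4       52       48     0.3333
Sum = 4.331

4.331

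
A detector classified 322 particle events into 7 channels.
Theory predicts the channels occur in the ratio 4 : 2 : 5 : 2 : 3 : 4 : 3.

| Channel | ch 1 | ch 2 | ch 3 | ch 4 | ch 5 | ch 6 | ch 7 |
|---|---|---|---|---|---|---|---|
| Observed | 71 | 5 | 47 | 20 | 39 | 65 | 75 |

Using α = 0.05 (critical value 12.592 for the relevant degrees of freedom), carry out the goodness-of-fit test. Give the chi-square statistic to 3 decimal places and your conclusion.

Ratio total = 23. Expected counts: 322×4/23 = 56, 322×2/23 = 28, 322×5/23 = 70, 322×2/23 = 28, 322×3/23 = 42, 322×4/23 = 56, 322×3/23 = 42.
cat         O        E   (O−E)²/E
ch 1       71       56     4.0179
ch 2        5       28    18.8929
ch 3       47       70     7.5571
ch 4       20       28     2.2857
ch 5       39       42     0.2143
ch 6       65       56     1.4464
ch 7       75       42    25.9286
Sum = 60.343
df = 6. Since 60.343 > 12.592, we reject H₀.

60.343; reject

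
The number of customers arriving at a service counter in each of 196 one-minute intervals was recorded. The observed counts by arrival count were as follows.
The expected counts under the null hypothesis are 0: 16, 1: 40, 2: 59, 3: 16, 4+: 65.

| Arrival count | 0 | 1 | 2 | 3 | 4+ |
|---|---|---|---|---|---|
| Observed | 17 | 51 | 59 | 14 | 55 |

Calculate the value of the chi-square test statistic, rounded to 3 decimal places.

cat         O        E   (O−E)²/E
0          17       16     0.0625
1          51       40     3.0250
2          59       59     0.0000
3          14       16     0.2500
4+         55       65     1.5385
Sum = 4.876

4.876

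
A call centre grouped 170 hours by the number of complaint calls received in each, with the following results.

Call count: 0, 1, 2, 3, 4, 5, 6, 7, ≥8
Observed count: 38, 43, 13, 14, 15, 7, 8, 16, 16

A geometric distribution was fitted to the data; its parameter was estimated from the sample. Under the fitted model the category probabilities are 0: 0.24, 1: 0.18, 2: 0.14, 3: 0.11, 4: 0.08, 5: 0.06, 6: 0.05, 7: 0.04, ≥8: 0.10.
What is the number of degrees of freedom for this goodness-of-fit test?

There are k = 9 categories and 1 parameter estimated from the data, so df = 9 − 1 − 1 = 7.

7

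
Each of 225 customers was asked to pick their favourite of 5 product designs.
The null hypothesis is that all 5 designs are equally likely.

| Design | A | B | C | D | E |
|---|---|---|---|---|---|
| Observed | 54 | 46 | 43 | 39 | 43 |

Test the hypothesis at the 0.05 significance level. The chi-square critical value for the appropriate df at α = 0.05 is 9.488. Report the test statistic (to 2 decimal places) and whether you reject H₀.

Under H₀ each category has probability 1/5, so each expected count is 225/5 = 45.
cat         O        E   (O−E)²/E
A          54       45      1.800
B          46       45      0.022
C          43       45      0.089
D          39       45      0.800
E          43       45      0.089
Sum = 2.80
df = 4. Since 2.80 < 9.488, we do not reject H₀.

2.80; do not reject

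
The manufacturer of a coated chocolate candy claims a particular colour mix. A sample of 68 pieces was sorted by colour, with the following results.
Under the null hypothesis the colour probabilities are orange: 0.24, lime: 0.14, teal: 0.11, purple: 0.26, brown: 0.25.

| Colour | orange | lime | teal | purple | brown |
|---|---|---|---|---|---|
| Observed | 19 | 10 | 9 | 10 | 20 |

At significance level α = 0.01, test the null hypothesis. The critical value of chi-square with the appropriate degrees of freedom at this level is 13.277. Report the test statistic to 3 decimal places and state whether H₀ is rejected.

4.639; do not reject

Expected counts E_i = n·p_i: 68×0.24 = 16.32, 68×0.14 = 9.52, 68×0.11 = 7.48, 68×0.26 = 17.68, 68×0.25 = 17.
χ² = (19−16.32)²/16.32 + (10−9.52)²/9.52 + (9−7.48)²/7.48 + (10−17.68)²/17.68 + (20−17)²/17
   = 0.4401 + 0.0242 + 0.3089 + 3.3361 + 0.5294
Sum = 4.639
df = 4. Since 4.639 < 13.277, we do not reject H₀.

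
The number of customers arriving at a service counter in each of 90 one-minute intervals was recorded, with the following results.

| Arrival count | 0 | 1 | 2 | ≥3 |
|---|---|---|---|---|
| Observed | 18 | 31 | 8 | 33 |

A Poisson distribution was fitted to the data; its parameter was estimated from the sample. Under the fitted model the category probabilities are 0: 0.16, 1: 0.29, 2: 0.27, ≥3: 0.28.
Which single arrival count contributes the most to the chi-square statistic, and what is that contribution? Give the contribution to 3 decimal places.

2, 10.934

Expected counts E_i = n·p_i: 90×0.16 = 14.4, 90×0.29 = 26.1, 90×0.27 = 24.3, 90×0.28 = 25.2.
cat         O        E   (O−E)²/E
0          18     14.4     0.9000
1          31     26.1     0.9199
2           8     24.3    10.9337
≥3         33     25.2     2.4143
The largest term is for 2: 10.934.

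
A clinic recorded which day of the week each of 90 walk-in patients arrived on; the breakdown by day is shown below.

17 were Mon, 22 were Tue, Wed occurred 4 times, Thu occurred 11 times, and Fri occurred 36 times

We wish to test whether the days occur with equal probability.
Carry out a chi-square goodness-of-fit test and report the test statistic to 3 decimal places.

32.556

Under H₀ each category has probability 1/5, so each expected count is 90/5 = 18.
cat         O        E   (O−E)²/E
Mon        17       18     0.0556
Tue        22       18     0.8889
Wed         4       18    10.8889
Thu        11       18     2.7222
Fri        36       18    18.0000
Sum = 32.556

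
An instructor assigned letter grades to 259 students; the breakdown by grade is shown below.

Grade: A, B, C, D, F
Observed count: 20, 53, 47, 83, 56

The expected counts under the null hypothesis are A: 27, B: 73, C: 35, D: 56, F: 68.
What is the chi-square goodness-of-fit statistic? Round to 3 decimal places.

A: (20 − 27)²/27 = 49/27 = 1.8148
B: (53 − 73)²/73 = 400/73 = 5.4795
C: (47 − 35)²/35 = 144/35 = 4.1143
D: (83 − 56)²/56 = 729/56 = 13.0179
F: (56 − 68)²/68 = 144/68 = 2.1176
Sum = 26.544

26.544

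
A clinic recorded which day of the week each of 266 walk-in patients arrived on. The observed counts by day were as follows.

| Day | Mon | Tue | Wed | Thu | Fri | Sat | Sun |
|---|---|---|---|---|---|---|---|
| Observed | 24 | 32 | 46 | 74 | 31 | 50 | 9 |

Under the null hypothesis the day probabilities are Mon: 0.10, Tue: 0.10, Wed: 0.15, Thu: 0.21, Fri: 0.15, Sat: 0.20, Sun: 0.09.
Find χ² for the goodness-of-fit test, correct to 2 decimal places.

Expected counts E_i = n·p_i: 266×0.10 = 26.6, 266×0.10 = 26.6, 266×0.15 = 39.9, 266×0.21 = 55.86, 266×0.15 = 39.9, 266×0.20 = 53.2, 266×0.09 = 23.94.
Mon: (24 − 26.6)²/26.6 = 6.76/26.6 = 0.254
Tue: (32 − 26.6)²/26.6 = 29.16/26.6 = 1.096
Wed: (46 − 39.9)²/39.9 = 37.21/39.9 = 0.933
Thu: (74 − 55.86)²/55.86 = 329.0596/55.86 = 5.891
Fri: (31 − 39.9)²/39.9 = 79.21/39.9 = 1.985
Sat: (50 − 53.2)²/53.2 = 10.24/53.2 = 0.192
Sun: (9 − 23.94)²/23.94 = 223.2036/23.94 = 9.323
Sum = 19.67

19.67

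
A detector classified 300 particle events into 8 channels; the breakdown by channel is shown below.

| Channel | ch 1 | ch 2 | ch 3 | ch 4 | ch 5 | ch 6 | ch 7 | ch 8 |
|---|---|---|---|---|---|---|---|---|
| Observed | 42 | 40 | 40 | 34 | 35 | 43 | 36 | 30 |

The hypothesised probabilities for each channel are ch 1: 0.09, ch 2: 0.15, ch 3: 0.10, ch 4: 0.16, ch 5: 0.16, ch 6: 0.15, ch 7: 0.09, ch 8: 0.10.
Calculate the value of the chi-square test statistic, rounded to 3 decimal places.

22.915

Expected counts E_i = n·p_i: 300×0.09 = 27, 300×0.15 = 45, 300×0.10 = 30, 300×0.16 = 48, 300×0.16 = 48, 300×0.15 = 45, 300×0.09 = 27, 300×0.10 = 30.
cat         O        E   (O−E)²/E
ch 1       42       27     8.3333
ch 2       40       45     0.5556
ch 3       40       30     3.3333
ch 4       34       48     4.0833
ch 5       35       48     3.5208
ch 6       43       45     0.0889
ch 7       36       27     3.0000
ch 8       30       30     0.0000
Sum = 22.915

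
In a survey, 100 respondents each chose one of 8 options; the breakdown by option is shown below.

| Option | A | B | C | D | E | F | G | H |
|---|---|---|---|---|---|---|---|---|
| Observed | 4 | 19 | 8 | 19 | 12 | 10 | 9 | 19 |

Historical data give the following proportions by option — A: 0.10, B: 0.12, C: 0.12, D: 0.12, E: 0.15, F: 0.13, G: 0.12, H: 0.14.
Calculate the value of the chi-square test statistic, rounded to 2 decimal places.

Expected counts E_i = n·p_i: 100×0.10 = 10, 100×0.12 = 12, 100×0.12 = 12, 100×0.12 = 12, 100×0.15 = 15, 100×0.13 = 13, 100×0.12 = 12, 100×0.14 = 14.
cat         O        E   (O−E)²/E
A           4       10      3.600
B          19       12      4.083
C           8       12      1.333
D          19       12      4.083
E          12       15      0.600
F          10       13      0.692
G           9       12      0.750
H          19       14      1.786
Sum = 16.93

16.93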